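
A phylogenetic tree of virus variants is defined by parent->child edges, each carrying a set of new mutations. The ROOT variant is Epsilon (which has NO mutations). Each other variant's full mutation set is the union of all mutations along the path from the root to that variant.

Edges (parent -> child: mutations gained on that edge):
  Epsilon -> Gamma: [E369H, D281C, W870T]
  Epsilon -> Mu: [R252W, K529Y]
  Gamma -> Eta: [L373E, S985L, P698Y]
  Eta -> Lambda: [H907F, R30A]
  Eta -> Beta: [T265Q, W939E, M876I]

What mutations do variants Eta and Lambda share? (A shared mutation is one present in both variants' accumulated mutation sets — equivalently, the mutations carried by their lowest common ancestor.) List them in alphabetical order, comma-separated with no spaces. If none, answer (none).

Accumulating mutations along path to Eta:
  At Epsilon: gained [] -> total []
  At Gamma: gained ['E369H', 'D281C', 'W870T'] -> total ['D281C', 'E369H', 'W870T']
  At Eta: gained ['L373E', 'S985L', 'P698Y'] -> total ['D281C', 'E369H', 'L373E', 'P698Y', 'S985L', 'W870T']
Mutations(Eta) = ['D281C', 'E369H', 'L373E', 'P698Y', 'S985L', 'W870T']
Accumulating mutations along path to Lambda:
  At Epsilon: gained [] -> total []
  At Gamma: gained ['E369H', 'D281C', 'W870T'] -> total ['D281C', 'E369H', 'W870T']
  At Eta: gained ['L373E', 'S985L', 'P698Y'] -> total ['D281C', 'E369H', 'L373E', 'P698Y', 'S985L', 'W870T']
  At Lambda: gained ['H907F', 'R30A'] -> total ['D281C', 'E369H', 'H907F', 'L373E', 'P698Y', 'R30A', 'S985L', 'W870T']
Mutations(Lambda) = ['D281C', 'E369H', 'H907F', 'L373E', 'P698Y', 'R30A', 'S985L', 'W870T']
Intersection: ['D281C', 'E369H', 'L373E', 'P698Y', 'S985L', 'W870T'] ∩ ['D281C', 'E369H', 'H907F', 'L373E', 'P698Y', 'R30A', 'S985L', 'W870T'] = ['D281C', 'E369H', 'L373E', 'P698Y', 'S985L', 'W870T']

Answer: D281C,E369H,L373E,P698Y,S985L,W870T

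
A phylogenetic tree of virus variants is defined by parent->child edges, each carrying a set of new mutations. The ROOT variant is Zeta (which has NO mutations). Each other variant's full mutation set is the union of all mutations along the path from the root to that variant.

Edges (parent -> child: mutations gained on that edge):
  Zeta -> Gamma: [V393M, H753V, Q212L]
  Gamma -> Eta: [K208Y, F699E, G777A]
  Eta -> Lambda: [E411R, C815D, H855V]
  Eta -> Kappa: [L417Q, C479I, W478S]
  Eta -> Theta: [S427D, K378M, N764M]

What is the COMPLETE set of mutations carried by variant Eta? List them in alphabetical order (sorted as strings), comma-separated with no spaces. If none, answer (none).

At Zeta: gained [] -> total []
At Gamma: gained ['V393M', 'H753V', 'Q212L'] -> total ['H753V', 'Q212L', 'V393M']
At Eta: gained ['K208Y', 'F699E', 'G777A'] -> total ['F699E', 'G777A', 'H753V', 'K208Y', 'Q212L', 'V393M']

Answer: F699E,G777A,H753V,K208Y,Q212L,V393M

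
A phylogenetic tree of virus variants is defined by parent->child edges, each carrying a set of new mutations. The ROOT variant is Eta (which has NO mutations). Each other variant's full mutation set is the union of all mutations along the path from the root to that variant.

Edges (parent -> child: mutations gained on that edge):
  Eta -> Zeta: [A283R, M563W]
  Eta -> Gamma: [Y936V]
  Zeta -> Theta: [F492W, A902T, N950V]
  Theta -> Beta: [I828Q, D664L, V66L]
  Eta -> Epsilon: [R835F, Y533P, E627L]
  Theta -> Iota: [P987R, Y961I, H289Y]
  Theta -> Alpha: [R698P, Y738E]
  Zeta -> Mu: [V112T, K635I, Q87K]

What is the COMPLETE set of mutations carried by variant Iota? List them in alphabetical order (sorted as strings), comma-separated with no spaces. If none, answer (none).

At Eta: gained [] -> total []
At Zeta: gained ['A283R', 'M563W'] -> total ['A283R', 'M563W']
At Theta: gained ['F492W', 'A902T', 'N950V'] -> total ['A283R', 'A902T', 'F492W', 'M563W', 'N950V']
At Iota: gained ['P987R', 'Y961I', 'H289Y'] -> total ['A283R', 'A902T', 'F492W', 'H289Y', 'M563W', 'N950V', 'P987R', 'Y961I']

Answer: A283R,A902T,F492W,H289Y,M563W,N950V,P987R,Y961I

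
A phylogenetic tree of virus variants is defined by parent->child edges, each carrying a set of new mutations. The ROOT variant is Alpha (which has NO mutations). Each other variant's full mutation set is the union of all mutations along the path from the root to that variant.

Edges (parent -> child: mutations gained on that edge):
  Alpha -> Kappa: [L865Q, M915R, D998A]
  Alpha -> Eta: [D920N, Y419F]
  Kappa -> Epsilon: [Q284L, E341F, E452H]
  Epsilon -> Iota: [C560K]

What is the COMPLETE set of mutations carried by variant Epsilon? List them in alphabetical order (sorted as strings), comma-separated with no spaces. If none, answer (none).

At Alpha: gained [] -> total []
At Kappa: gained ['L865Q', 'M915R', 'D998A'] -> total ['D998A', 'L865Q', 'M915R']
At Epsilon: gained ['Q284L', 'E341F', 'E452H'] -> total ['D998A', 'E341F', 'E452H', 'L865Q', 'M915R', 'Q284L']

Answer: D998A,E341F,E452H,L865Q,M915R,Q284L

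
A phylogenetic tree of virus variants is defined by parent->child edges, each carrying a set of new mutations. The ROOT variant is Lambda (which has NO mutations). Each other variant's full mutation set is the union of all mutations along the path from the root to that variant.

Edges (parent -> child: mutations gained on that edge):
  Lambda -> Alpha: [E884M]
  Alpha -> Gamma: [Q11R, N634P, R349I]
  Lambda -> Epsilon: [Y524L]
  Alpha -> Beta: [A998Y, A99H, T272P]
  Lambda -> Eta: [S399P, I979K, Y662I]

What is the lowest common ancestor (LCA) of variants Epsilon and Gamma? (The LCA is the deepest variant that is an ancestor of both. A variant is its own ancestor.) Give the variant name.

Path from root to Epsilon: Lambda -> Epsilon
  ancestors of Epsilon: {Lambda, Epsilon}
Path from root to Gamma: Lambda -> Alpha -> Gamma
  ancestors of Gamma: {Lambda, Alpha, Gamma}
Common ancestors: {Lambda}
Walk up from Gamma: Gamma (not in ancestors of Epsilon), Alpha (not in ancestors of Epsilon), Lambda (in ancestors of Epsilon)
Deepest common ancestor (LCA) = Lambda

Answer: Lambda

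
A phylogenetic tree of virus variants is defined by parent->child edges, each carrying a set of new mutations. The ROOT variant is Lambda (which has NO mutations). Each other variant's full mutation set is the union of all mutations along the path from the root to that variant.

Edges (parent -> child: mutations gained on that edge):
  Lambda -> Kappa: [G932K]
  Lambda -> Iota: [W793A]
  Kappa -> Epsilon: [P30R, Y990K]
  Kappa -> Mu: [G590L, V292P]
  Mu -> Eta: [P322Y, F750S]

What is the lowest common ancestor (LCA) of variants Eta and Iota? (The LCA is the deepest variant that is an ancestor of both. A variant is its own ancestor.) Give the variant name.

Answer: Lambda

Derivation:
Path from root to Eta: Lambda -> Kappa -> Mu -> Eta
  ancestors of Eta: {Lambda, Kappa, Mu, Eta}
Path from root to Iota: Lambda -> Iota
  ancestors of Iota: {Lambda, Iota}
Common ancestors: {Lambda}
Walk up from Iota: Iota (not in ancestors of Eta), Lambda (in ancestors of Eta)
Deepest common ancestor (LCA) = Lambda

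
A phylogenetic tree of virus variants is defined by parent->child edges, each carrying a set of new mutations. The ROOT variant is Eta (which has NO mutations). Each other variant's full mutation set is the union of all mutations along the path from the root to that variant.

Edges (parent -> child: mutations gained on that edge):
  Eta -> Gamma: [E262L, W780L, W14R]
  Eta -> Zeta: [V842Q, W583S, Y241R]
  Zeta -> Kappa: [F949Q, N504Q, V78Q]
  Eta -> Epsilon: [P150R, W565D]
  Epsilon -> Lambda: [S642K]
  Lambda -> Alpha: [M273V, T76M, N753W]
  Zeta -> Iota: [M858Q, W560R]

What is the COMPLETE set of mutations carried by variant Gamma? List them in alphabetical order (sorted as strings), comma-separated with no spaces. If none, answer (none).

Answer: E262L,W14R,W780L

Derivation:
At Eta: gained [] -> total []
At Gamma: gained ['E262L', 'W780L', 'W14R'] -> total ['E262L', 'W14R', 'W780L']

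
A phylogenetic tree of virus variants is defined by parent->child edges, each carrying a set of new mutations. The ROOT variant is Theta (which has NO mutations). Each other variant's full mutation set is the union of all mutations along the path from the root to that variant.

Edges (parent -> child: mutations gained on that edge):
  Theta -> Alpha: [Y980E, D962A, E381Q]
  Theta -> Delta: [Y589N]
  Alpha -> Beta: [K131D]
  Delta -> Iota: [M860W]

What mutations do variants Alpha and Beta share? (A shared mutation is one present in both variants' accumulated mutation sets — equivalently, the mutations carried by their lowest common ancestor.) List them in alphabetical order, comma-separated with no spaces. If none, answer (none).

Answer: D962A,E381Q,Y980E

Derivation:
Accumulating mutations along path to Alpha:
  At Theta: gained [] -> total []
  At Alpha: gained ['Y980E', 'D962A', 'E381Q'] -> total ['D962A', 'E381Q', 'Y980E']
Mutations(Alpha) = ['D962A', 'E381Q', 'Y980E']
Accumulating mutations along path to Beta:
  At Theta: gained [] -> total []
  At Alpha: gained ['Y980E', 'D962A', 'E381Q'] -> total ['D962A', 'E381Q', 'Y980E']
  At Beta: gained ['K131D'] -> total ['D962A', 'E381Q', 'K131D', 'Y980E']
Mutations(Beta) = ['D962A', 'E381Q', 'K131D', 'Y980E']
Intersection: ['D962A', 'E381Q', 'Y980E'] ∩ ['D962A', 'E381Q', 'K131D', 'Y980E'] = ['D962A', 'E381Q', 'Y980E']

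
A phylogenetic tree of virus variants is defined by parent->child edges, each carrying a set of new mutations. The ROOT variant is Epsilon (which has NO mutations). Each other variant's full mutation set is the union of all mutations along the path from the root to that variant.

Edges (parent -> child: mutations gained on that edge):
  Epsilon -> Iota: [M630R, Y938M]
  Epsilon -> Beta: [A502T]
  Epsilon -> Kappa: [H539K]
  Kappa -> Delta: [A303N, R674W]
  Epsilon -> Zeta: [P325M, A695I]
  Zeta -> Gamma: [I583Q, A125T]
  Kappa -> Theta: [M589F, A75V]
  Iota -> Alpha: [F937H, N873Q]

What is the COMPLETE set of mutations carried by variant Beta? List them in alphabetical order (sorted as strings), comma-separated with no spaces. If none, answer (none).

Answer: A502T

Derivation:
At Epsilon: gained [] -> total []
At Beta: gained ['A502T'] -> total ['A502T']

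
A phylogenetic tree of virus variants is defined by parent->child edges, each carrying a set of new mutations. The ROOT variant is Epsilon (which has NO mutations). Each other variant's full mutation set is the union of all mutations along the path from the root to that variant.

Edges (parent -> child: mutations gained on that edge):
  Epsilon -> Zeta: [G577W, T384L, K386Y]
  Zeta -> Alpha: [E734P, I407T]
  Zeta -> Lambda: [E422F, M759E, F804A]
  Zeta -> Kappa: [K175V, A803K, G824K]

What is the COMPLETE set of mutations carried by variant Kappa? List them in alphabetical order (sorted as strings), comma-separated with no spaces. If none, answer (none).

Answer: A803K,G577W,G824K,K175V,K386Y,T384L

Derivation:
At Epsilon: gained [] -> total []
At Zeta: gained ['G577W', 'T384L', 'K386Y'] -> total ['G577W', 'K386Y', 'T384L']
At Kappa: gained ['K175V', 'A803K', 'G824K'] -> total ['A803K', 'G577W', 'G824K', 'K175V', 'K386Y', 'T384L']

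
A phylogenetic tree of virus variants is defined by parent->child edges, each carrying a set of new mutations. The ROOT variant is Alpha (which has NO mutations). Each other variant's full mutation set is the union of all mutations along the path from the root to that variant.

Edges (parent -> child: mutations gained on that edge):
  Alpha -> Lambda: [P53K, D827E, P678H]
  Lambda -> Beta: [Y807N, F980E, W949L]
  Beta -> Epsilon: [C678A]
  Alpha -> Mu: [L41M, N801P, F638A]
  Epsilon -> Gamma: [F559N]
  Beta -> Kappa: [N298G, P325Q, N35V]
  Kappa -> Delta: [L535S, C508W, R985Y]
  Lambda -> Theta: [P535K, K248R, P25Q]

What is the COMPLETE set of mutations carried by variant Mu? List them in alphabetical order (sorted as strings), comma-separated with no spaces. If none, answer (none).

At Alpha: gained [] -> total []
At Mu: gained ['L41M', 'N801P', 'F638A'] -> total ['F638A', 'L41M', 'N801P']

Answer: F638A,L41M,N801P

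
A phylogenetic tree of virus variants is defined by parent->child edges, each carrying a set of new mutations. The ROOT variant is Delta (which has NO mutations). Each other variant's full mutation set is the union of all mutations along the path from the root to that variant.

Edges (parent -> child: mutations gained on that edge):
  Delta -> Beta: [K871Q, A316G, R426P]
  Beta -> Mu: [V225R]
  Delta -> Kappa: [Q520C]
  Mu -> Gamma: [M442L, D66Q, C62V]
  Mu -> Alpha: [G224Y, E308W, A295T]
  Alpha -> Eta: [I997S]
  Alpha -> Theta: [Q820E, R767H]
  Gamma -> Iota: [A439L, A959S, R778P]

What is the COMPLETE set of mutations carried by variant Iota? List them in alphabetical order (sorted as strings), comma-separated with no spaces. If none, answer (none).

Answer: A316G,A439L,A959S,C62V,D66Q,K871Q,M442L,R426P,R778P,V225R

Derivation:
At Delta: gained [] -> total []
At Beta: gained ['K871Q', 'A316G', 'R426P'] -> total ['A316G', 'K871Q', 'R426P']
At Mu: gained ['V225R'] -> total ['A316G', 'K871Q', 'R426P', 'V225R']
At Gamma: gained ['M442L', 'D66Q', 'C62V'] -> total ['A316G', 'C62V', 'D66Q', 'K871Q', 'M442L', 'R426P', 'V225R']
At Iota: gained ['A439L', 'A959S', 'R778P'] -> total ['A316G', 'A439L', 'A959S', 'C62V', 'D66Q', 'K871Q', 'M442L', 'R426P', 'R778P', 'V225R']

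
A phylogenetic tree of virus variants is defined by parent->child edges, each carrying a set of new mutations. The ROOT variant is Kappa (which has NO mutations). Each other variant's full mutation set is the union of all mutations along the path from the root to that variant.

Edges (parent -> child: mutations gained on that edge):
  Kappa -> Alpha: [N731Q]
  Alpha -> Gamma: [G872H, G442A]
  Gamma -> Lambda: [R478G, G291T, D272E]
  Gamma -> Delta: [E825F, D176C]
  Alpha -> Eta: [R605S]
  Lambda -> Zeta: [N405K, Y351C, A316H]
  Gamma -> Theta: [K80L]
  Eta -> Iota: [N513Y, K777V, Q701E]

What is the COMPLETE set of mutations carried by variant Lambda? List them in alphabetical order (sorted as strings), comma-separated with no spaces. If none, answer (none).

Answer: D272E,G291T,G442A,G872H,N731Q,R478G

Derivation:
At Kappa: gained [] -> total []
At Alpha: gained ['N731Q'] -> total ['N731Q']
At Gamma: gained ['G872H', 'G442A'] -> total ['G442A', 'G872H', 'N731Q']
At Lambda: gained ['R478G', 'G291T', 'D272E'] -> total ['D272E', 'G291T', 'G442A', 'G872H', 'N731Q', 'R478G']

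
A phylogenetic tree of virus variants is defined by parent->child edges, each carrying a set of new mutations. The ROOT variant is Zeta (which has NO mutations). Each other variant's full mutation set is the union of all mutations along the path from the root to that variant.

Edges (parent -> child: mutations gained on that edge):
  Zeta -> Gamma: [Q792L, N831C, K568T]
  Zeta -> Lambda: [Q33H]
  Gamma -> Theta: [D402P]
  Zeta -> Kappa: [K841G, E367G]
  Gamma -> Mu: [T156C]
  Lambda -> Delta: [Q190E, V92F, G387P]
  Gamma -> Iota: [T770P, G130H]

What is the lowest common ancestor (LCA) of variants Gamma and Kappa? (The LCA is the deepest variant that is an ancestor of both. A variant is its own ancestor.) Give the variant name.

Path from root to Gamma: Zeta -> Gamma
  ancestors of Gamma: {Zeta, Gamma}
Path from root to Kappa: Zeta -> Kappa
  ancestors of Kappa: {Zeta, Kappa}
Common ancestors: {Zeta}
Walk up from Kappa: Kappa (not in ancestors of Gamma), Zeta (in ancestors of Gamma)
Deepest common ancestor (LCA) = Zeta

Answer: Zeta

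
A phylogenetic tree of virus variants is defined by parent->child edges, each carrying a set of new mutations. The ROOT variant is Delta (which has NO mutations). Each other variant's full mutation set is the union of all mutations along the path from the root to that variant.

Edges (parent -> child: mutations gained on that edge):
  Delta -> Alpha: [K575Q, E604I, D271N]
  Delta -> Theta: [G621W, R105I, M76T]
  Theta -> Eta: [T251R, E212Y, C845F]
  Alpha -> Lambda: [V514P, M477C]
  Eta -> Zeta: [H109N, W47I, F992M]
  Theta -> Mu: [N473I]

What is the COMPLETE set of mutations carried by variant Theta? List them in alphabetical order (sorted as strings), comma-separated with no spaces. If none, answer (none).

Answer: G621W,M76T,R105I

Derivation:
At Delta: gained [] -> total []
At Theta: gained ['G621W', 'R105I', 'M76T'] -> total ['G621W', 'M76T', 'R105I']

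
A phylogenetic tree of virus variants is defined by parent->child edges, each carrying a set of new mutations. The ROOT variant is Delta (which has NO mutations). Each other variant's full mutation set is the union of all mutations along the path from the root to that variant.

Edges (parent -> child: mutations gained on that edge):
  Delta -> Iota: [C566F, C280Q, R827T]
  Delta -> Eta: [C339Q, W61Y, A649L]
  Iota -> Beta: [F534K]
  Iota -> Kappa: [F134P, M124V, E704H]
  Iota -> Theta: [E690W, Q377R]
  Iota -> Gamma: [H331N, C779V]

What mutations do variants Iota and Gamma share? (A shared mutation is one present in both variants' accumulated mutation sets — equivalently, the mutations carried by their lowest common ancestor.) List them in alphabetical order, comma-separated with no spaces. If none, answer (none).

Accumulating mutations along path to Iota:
  At Delta: gained [] -> total []
  At Iota: gained ['C566F', 'C280Q', 'R827T'] -> total ['C280Q', 'C566F', 'R827T']
Mutations(Iota) = ['C280Q', 'C566F', 'R827T']
Accumulating mutations along path to Gamma:
  At Delta: gained [] -> total []
  At Iota: gained ['C566F', 'C280Q', 'R827T'] -> total ['C280Q', 'C566F', 'R827T']
  At Gamma: gained ['H331N', 'C779V'] -> total ['C280Q', 'C566F', 'C779V', 'H331N', 'R827T']
Mutations(Gamma) = ['C280Q', 'C566F', 'C779V', 'H331N', 'R827T']
Intersection: ['C280Q', 'C566F', 'R827T'] ∩ ['C280Q', 'C566F', 'C779V', 'H331N', 'R827T'] = ['C280Q', 'C566F', 'R827T']

Answer: C280Q,C566F,R827T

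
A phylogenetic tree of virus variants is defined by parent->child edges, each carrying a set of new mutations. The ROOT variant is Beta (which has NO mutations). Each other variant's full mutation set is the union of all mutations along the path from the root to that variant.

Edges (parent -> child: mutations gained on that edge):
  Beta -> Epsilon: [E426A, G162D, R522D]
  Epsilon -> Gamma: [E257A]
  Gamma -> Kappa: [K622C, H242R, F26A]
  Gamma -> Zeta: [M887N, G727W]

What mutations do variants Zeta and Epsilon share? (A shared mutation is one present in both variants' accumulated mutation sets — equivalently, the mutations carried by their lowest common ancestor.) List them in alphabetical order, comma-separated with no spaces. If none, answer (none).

Accumulating mutations along path to Zeta:
  At Beta: gained [] -> total []
  At Epsilon: gained ['E426A', 'G162D', 'R522D'] -> total ['E426A', 'G162D', 'R522D']
  At Gamma: gained ['E257A'] -> total ['E257A', 'E426A', 'G162D', 'R522D']
  At Zeta: gained ['M887N', 'G727W'] -> total ['E257A', 'E426A', 'G162D', 'G727W', 'M887N', 'R522D']
Mutations(Zeta) = ['E257A', 'E426A', 'G162D', 'G727W', 'M887N', 'R522D']
Accumulating mutations along path to Epsilon:
  At Beta: gained [] -> total []
  At Epsilon: gained ['E426A', 'G162D', 'R522D'] -> total ['E426A', 'G162D', 'R522D']
Mutations(Epsilon) = ['E426A', 'G162D', 'R522D']
Intersection: ['E257A', 'E426A', 'G162D', 'G727W', 'M887N', 'R522D'] ∩ ['E426A', 'G162D', 'R522D'] = ['E426A', 'G162D', 'R522D']

Answer: E426A,G162D,R522D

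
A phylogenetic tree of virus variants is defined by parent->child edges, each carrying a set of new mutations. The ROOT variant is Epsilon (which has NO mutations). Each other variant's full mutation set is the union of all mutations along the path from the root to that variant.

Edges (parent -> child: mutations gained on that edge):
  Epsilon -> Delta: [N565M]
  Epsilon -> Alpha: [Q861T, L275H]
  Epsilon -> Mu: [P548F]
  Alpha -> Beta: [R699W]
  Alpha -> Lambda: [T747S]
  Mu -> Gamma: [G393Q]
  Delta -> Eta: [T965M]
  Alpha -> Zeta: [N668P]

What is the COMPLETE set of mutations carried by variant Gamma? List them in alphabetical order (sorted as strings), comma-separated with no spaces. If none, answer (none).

At Epsilon: gained [] -> total []
At Mu: gained ['P548F'] -> total ['P548F']
At Gamma: gained ['G393Q'] -> total ['G393Q', 'P548F']

Answer: G393Q,P548F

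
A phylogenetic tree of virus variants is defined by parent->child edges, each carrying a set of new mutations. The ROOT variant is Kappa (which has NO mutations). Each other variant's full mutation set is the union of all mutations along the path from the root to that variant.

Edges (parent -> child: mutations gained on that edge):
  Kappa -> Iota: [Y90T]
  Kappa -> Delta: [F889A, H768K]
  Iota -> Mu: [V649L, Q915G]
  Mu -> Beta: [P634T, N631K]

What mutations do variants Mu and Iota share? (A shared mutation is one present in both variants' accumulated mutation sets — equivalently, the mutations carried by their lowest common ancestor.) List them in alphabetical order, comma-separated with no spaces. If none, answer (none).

Accumulating mutations along path to Mu:
  At Kappa: gained [] -> total []
  At Iota: gained ['Y90T'] -> total ['Y90T']
  At Mu: gained ['V649L', 'Q915G'] -> total ['Q915G', 'V649L', 'Y90T']
Mutations(Mu) = ['Q915G', 'V649L', 'Y90T']
Accumulating mutations along path to Iota:
  At Kappa: gained [] -> total []
  At Iota: gained ['Y90T'] -> total ['Y90T']
Mutations(Iota) = ['Y90T']
Intersection: ['Q915G', 'V649L', 'Y90T'] ∩ ['Y90T'] = ['Y90T']

Answer: Y90T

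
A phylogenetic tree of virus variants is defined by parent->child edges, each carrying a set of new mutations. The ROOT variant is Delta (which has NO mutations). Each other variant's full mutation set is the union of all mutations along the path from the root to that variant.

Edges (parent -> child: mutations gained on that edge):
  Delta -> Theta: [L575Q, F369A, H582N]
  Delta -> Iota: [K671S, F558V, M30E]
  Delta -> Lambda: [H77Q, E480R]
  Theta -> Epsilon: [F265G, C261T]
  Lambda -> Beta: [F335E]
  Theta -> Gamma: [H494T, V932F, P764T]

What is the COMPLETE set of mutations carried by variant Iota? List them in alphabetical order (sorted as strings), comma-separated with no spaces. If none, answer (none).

Answer: F558V,K671S,M30E

Derivation:
At Delta: gained [] -> total []
At Iota: gained ['K671S', 'F558V', 'M30E'] -> total ['F558V', 'K671S', 'M30E']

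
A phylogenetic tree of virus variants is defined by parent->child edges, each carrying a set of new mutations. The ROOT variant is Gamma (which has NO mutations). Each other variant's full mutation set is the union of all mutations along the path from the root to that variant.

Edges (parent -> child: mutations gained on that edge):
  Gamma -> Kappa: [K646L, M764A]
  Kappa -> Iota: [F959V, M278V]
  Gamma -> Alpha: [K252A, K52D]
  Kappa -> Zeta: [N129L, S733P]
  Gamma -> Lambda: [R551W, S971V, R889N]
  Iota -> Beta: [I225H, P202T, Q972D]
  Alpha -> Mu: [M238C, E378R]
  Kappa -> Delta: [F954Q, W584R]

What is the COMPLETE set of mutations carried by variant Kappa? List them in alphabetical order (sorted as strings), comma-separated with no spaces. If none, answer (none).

At Gamma: gained [] -> total []
At Kappa: gained ['K646L', 'M764A'] -> total ['K646L', 'M764A']

Answer: K646L,M764A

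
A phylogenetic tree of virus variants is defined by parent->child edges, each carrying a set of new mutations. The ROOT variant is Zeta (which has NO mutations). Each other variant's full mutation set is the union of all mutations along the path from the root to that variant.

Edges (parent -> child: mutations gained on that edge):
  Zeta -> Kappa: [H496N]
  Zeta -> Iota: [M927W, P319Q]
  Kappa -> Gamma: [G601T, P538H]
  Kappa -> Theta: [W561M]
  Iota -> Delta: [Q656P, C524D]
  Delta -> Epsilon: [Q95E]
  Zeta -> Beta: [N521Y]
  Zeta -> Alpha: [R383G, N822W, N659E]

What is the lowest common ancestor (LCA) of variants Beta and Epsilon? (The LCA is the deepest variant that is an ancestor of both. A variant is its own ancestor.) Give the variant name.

Answer: Zeta

Derivation:
Path from root to Beta: Zeta -> Beta
  ancestors of Beta: {Zeta, Beta}
Path from root to Epsilon: Zeta -> Iota -> Delta -> Epsilon
  ancestors of Epsilon: {Zeta, Iota, Delta, Epsilon}
Common ancestors: {Zeta}
Walk up from Epsilon: Epsilon (not in ancestors of Beta), Delta (not in ancestors of Beta), Iota (not in ancestors of Beta), Zeta (in ancestors of Beta)
Deepest common ancestor (LCA) = Zeta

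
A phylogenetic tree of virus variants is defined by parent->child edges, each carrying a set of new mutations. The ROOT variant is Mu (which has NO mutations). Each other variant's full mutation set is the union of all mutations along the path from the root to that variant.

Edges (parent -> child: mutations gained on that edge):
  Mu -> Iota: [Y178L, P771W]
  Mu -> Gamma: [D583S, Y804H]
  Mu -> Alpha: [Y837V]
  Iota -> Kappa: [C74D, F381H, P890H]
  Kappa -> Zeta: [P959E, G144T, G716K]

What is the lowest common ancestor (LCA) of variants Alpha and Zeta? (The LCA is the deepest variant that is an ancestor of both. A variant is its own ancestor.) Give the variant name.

Path from root to Alpha: Mu -> Alpha
  ancestors of Alpha: {Mu, Alpha}
Path from root to Zeta: Mu -> Iota -> Kappa -> Zeta
  ancestors of Zeta: {Mu, Iota, Kappa, Zeta}
Common ancestors: {Mu}
Walk up from Zeta: Zeta (not in ancestors of Alpha), Kappa (not in ancestors of Alpha), Iota (not in ancestors of Alpha), Mu (in ancestors of Alpha)
Deepest common ancestor (LCA) = Mu

Answer: Mu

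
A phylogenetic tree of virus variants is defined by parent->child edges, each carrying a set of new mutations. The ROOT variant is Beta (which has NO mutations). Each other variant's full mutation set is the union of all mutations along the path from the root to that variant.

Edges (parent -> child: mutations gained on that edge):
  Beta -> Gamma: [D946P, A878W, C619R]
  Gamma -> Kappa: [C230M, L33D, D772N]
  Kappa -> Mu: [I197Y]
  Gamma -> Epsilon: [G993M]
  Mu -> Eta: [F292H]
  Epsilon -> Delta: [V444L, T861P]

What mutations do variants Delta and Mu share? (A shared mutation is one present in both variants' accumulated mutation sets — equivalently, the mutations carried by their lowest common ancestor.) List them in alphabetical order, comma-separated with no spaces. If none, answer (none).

Answer: A878W,C619R,D946P

Derivation:
Accumulating mutations along path to Delta:
  At Beta: gained [] -> total []
  At Gamma: gained ['D946P', 'A878W', 'C619R'] -> total ['A878W', 'C619R', 'D946P']
  At Epsilon: gained ['G993M'] -> total ['A878W', 'C619R', 'D946P', 'G993M']
  At Delta: gained ['V444L', 'T861P'] -> total ['A878W', 'C619R', 'D946P', 'G993M', 'T861P', 'V444L']
Mutations(Delta) = ['A878W', 'C619R', 'D946P', 'G993M', 'T861P', 'V444L']
Accumulating mutations along path to Mu:
  At Beta: gained [] -> total []
  At Gamma: gained ['D946P', 'A878W', 'C619R'] -> total ['A878W', 'C619R', 'D946P']
  At Kappa: gained ['C230M', 'L33D', 'D772N'] -> total ['A878W', 'C230M', 'C619R', 'D772N', 'D946P', 'L33D']
  At Mu: gained ['I197Y'] -> total ['A878W', 'C230M', 'C619R', 'D772N', 'D946P', 'I197Y', 'L33D']
Mutations(Mu) = ['A878W', 'C230M', 'C619R', 'D772N', 'D946P', 'I197Y', 'L33D']
Intersection: ['A878W', 'C619R', 'D946P', 'G993M', 'T861P', 'V444L'] ∩ ['A878W', 'C230M', 'C619R', 'D772N', 'D946P', 'I197Y', 'L33D'] = ['A878W', 'C619R', 'D946P']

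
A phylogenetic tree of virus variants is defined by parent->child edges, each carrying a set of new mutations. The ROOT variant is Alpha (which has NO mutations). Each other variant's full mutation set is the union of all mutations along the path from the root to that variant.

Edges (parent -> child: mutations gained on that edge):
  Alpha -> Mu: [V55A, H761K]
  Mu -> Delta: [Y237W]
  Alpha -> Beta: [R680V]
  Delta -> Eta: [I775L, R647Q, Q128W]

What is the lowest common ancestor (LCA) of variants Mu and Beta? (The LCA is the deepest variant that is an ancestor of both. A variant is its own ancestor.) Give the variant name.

Answer: Alpha

Derivation:
Path from root to Mu: Alpha -> Mu
  ancestors of Mu: {Alpha, Mu}
Path from root to Beta: Alpha -> Beta
  ancestors of Beta: {Alpha, Beta}
Common ancestors: {Alpha}
Walk up from Beta: Beta (not in ancestors of Mu), Alpha (in ancestors of Mu)
Deepest common ancestor (LCA) = Alpha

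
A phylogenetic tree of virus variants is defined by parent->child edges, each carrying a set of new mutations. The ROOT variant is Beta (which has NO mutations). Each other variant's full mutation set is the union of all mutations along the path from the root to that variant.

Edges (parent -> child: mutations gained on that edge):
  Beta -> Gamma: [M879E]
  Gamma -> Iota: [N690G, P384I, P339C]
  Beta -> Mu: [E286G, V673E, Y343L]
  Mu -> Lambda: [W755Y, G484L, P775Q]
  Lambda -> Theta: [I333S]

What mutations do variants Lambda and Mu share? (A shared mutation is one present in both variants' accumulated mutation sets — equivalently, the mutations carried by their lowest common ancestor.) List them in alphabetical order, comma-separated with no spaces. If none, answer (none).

Answer: E286G,V673E,Y343L

Derivation:
Accumulating mutations along path to Lambda:
  At Beta: gained [] -> total []
  At Mu: gained ['E286G', 'V673E', 'Y343L'] -> total ['E286G', 'V673E', 'Y343L']
  At Lambda: gained ['W755Y', 'G484L', 'P775Q'] -> total ['E286G', 'G484L', 'P775Q', 'V673E', 'W755Y', 'Y343L']
Mutations(Lambda) = ['E286G', 'G484L', 'P775Q', 'V673E', 'W755Y', 'Y343L']
Accumulating mutations along path to Mu:
  At Beta: gained [] -> total []
  At Mu: gained ['E286G', 'V673E', 'Y343L'] -> total ['E286G', 'V673E', 'Y343L']
Mutations(Mu) = ['E286G', 'V673E', 'Y343L']
Intersection: ['E286G', 'G484L', 'P775Q', 'V673E', 'W755Y', 'Y343L'] ∩ ['E286G', 'V673E', 'Y343L'] = ['E286G', 'V673E', 'Y343L']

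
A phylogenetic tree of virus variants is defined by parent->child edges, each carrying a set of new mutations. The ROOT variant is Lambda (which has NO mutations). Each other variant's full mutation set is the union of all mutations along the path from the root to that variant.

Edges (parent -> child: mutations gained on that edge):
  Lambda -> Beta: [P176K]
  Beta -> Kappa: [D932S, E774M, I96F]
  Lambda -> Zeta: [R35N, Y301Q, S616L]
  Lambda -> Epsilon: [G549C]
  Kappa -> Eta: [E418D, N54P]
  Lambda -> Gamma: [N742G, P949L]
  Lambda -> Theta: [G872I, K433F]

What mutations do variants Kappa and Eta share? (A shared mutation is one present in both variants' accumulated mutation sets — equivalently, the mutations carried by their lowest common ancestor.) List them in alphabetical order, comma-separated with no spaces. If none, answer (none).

Accumulating mutations along path to Kappa:
  At Lambda: gained [] -> total []
  At Beta: gained ['P176K'] -> total ['P176K']
  At Kappa: gained ['D932S', 'E774M', 'I96F'] -> total ['D932S', 'E774M', 'I96F', 'P176K']
Mutations(Kappa) = ['D932S', 'E774M', 'I96F', 'P176K']
Accumulating mutations along path to Eta:
  At Lambda: gained [] -> total []
  At Beta: gained ['P176K'] -> total ['P176K']
  At Kappa: gained ['D932S', 'E774M', 'I96F'] -> total ['D932S', 'E774M', 'I96F', 'P176K']
  At Eta: gained ['E418D', 'N54P'] -> total ['D932S', 'E418D', 'E774M', 'I96F', 'N54P', 'P176K']
Mutations(Eta) = ['D932S', 'E418D', 'E774M', 'I96F', 'N54P', 'P176K']
Intersection: ['D932S', 'E774M', 'I96F', 'P176K'] ∩ ['D932S', 'E418D', 'E774M', 'I96F', 'N54P', 'P176K'] = ['D932S', 'E774M', 'I96F', 'P176K']

Answer: D932S,E774M,I96F,P176K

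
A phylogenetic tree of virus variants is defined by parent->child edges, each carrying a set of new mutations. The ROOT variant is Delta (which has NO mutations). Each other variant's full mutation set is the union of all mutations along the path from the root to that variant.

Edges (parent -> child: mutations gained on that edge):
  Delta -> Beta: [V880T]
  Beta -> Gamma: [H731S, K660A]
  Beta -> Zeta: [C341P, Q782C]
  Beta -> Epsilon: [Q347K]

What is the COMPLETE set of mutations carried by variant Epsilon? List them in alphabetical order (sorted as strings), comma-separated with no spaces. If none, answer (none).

Answer: Q347K,V880T

Derivation:
At Delta: gained [] -> total []
At Beta: gained ['V880T'] -> total ['V880T']
At Epsilon: gained ['Q347K'] -> total ['Q347K', 'V880T']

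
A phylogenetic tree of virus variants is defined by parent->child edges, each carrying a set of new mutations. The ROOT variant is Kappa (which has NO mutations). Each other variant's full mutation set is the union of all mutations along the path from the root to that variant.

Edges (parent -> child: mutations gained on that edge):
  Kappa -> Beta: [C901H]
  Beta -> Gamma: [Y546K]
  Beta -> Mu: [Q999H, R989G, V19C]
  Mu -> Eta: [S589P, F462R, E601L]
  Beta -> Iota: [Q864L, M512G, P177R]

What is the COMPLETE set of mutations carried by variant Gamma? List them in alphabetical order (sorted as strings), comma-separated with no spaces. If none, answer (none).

At Kappa: gained [] -> total []
At Beta: gained ['C901H'] -> total ['C901H']
At Gamma: gained ['Y546K'] -> total ['C901H', 'Y546K']

Answer: C901H,Y546K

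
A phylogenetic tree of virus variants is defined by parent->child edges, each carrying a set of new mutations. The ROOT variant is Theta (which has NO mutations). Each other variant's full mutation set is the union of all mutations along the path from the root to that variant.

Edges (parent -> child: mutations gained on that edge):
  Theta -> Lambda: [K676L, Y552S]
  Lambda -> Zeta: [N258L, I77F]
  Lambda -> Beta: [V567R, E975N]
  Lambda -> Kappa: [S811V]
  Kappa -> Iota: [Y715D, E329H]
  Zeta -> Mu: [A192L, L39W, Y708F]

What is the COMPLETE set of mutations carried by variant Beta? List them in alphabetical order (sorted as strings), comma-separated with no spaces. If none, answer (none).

Answer: E975N,K676L,V567R,Y552S

Derivation:
At Theta: gained [] -> total []
At Lambda: gained ['K676L', 'Y552S'] -> total ['K676L', 'Y552S']
At Beta: gained ['V567R', 'E975N'] -> total ['E975N', 'K676L', 'V567R', 'Y552S']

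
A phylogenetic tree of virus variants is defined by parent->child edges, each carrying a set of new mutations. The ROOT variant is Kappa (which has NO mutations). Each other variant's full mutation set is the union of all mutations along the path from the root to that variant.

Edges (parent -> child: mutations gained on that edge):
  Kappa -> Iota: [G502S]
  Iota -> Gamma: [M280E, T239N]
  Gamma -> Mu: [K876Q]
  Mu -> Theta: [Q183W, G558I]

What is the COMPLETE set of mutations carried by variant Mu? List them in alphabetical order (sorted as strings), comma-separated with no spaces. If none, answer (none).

Answer: G502S,K876Q,M280E,T239N

Derivation:
At Kappa: gained [] -> total []
At Iota: gained ['G502S'] -> total ['G502S']
At Gamma: gained ['M280E', 'T239N'] -> total ['G502S', 'M280E', 'T239N']
At Mu: gained ['K876Q'] -> total ['G502S', 'K876Q', 'M280E', 'T239N']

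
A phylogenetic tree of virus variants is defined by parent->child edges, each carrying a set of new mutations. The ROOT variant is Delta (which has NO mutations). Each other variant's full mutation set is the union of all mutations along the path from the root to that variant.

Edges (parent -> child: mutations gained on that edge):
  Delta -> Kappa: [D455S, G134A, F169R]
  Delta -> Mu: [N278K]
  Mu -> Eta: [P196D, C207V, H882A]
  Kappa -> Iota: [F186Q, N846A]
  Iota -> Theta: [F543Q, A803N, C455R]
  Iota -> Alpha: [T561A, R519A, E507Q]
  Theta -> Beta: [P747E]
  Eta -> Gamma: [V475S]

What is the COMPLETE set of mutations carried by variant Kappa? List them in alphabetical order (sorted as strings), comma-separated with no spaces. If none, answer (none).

At Delta: gained [] -> total []
At Kappa: gained ['D455S', 'G134A', 'F169R'] -> total ['D455S', 'F169R', 'G134A']

Answer: D455S,F169R,G134A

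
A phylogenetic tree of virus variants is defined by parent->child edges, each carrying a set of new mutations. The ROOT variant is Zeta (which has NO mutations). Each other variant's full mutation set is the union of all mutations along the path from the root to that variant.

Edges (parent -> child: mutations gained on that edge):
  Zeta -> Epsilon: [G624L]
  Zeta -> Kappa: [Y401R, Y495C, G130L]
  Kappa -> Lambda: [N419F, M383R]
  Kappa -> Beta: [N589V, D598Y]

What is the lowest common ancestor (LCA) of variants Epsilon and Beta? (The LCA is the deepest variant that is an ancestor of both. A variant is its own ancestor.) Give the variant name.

Answer: Zeta

Derivation:
Path from root to Epsilon: Zeta -> Epsilon
  ancestors of Epsilon: {Zeta, Epsilon}
Path from root to Beta: Zeta -> Kappa -> Beta
  ancestors of Beta: {Zeta, Kappa, Beta}
Common ancestors: {Zeta}
Walk up from Beta: Beta (not in ancestors of Epsilon), Kappa (not in ancestors of Epsilon), Zeta (in ancestors of Epsilon)
Deepest common ancestor (LCA) = Zeta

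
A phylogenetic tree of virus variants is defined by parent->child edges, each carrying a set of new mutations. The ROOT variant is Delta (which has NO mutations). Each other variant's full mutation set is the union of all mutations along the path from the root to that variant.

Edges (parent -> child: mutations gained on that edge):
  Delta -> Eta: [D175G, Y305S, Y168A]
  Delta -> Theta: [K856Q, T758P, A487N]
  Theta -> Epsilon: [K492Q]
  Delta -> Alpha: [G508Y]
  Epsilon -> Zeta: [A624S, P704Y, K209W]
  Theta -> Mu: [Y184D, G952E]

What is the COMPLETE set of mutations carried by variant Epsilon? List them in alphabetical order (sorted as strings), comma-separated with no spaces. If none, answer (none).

Answer: A487N,K492Q,K856Q,T758P

Derivation:
At Delta: gained [] -> total []
At Theta: gained ['K856Q', 'T758P', 'A487N'] -> total ['A487N', 'K856Q', 'T758P']
At Epsilon: gained ['K492Q'] -> total ['A487N', 'K492Q', 'K856Q', 'T758P']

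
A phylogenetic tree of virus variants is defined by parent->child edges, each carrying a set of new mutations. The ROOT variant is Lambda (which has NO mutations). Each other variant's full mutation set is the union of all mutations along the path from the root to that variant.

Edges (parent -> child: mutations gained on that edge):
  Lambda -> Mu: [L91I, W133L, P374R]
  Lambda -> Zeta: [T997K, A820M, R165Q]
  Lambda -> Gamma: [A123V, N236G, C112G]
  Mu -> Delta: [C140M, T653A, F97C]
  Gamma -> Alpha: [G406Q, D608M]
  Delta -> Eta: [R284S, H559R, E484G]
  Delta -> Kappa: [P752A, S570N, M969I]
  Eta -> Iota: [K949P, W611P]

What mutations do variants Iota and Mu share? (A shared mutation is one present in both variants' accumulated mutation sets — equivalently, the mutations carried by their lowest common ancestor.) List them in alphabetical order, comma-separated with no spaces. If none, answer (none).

Accumulating mutations along path to Iota:
  At Lambda: gained [] -> total []
  At Mu: gained ['L91I', 'W133L', 'P374R'] -> total ['L91I', 'P374R', 'W133L']
  At Delta: gained ['C140M', 'T653A', 'F97C'] -> total ['C140M', 'F97C', 'L91I', 'P374R', 'T653A', 'W133L']
  At Eta: gained ['R284S', 'H559R', 'E484G'] -> total ['C140M', 'E484G', 'F97C', 'H559R', 'L91I', 'P374R', 'R284S', 'T653A', 'W133L']
  At Iota: gained ['K949P', 'W611P'] -> total ['C140M', 'E484G', 'F97C', 'H559R', 'K949P', 'L91I', 'P374R', 'R284S', 'T653A', 'W133L', 'W611P']
Mutations(Iota) = ['C140M', 'E484G', 'F97C', 'H559R', 'K949P', 'L91I', 'P374R', 'R284S', 'T653A', 'W133L', 'W611P']
Accumulating mutations along path to Mu:
  At Lambda: gained [] -> total []
  At Mu: gained ['L91I', 'W133L', 'P374R'] -> total ['L91I', 'P374R', 'W133L']
Mutations(Mu) = ['L91I', 'P374R', 'W133L']
Intersection: ['C140M', 'E484G', 'F97C', 'H559R', 'K949P', 'L91I', 'P374R', 'R284S', 'T653A', 'W133L', 'W611P'] ∩ ['L91I', 'P374R', 'W133L'] = ['L91I', 'P374R', 'W133L']

Answer: L91I,P374R,W133L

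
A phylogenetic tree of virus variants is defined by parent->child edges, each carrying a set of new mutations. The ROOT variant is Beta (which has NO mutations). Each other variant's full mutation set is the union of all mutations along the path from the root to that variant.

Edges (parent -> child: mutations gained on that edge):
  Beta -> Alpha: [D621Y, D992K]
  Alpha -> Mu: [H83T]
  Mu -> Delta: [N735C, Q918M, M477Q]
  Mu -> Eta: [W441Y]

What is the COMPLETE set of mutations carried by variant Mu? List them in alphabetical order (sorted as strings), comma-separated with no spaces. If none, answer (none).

Answer: D621Y,D992K,H83T

Derivation:
At Beta: gained [] -> total []
At Alpha: gained ['D621Y', 'D992K'] -> total ['D621Y', 'D992K']
At Mu: gained ['H83T'] -> total ['D621Y', 'D992K', 'H83T']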